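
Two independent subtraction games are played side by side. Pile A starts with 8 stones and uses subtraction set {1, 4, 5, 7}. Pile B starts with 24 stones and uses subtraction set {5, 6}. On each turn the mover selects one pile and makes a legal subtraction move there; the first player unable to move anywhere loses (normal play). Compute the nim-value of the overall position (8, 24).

Pile A, S = {1, 4, 5, 7}:
G(0) = 0
G(1) = mex{0} = 1
G(2) = mex{1} = 0
G(3) = mex{0} = 1
G(4) = mex{1,0} = 2
G(5) = mex{2,1,0} = 3
G(6) = mex{3,0,1} = 2
G(7) = mex{2,1,0,0} = 3
G(8) = mex{3,2,1,1} = 0
G_A(8) = 0.
Pile B, S = {5, 6}:
G(0) = 0
G(1) = mex{} = 0
G(2) = mex{} = 0
G(3) = mex{} = 0
G(4) = mex{} = 0
G(5) = mex{0} = 1
G(6) = mex{0,0} = 1
G(7) = mex{0,0} = 1
G(8) = mex{0,0} = 1
G(9) = mex{0,0} = 1
G(10) = mex{1,0} = 2
G(11) = mex{1,1} = 0
G(12) = mex{1,1} = 0
G(13) = mex{1,1} = 0
G(14) = mex{1,1} = 0
G(15) = mex{2,1} = 0
G(16) = mex{0,2} = 1
G(17) = mex{0,0} = 1
G(18) = mex{0,0} = 1
G(19) = mex{0,0} = 1
G(20) = mex{0,0} = 1
G(21) = mex{1,0} = 2
G(22) = mex{1,1} = 0
G(23) = mex{1,1} = 0
G(24) = mex{1,1} = 0
G_B(24) = 0.
Combined Grundy value = 0 ⊕ 0 = 0.

0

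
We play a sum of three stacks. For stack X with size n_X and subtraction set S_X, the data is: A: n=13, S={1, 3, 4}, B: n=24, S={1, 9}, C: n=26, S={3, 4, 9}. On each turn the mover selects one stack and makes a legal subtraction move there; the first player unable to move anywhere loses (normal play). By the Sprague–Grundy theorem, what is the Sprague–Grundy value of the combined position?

2

Stack A, S = {1, 3, 4}:
n :  0  1  2  3  4  5  6  7  8  9 10 11 12 13
G :  0  1  0  1  2  3  2  0  1  0  1  2  3  2
G_A(13) = 2.
Stack B, S = {1, 9}:
n :  0  1  2  3  4  5  6  7  8  9 10 11 12 13 14 15 16 17 18 19 20 21 22 23 24
G :  0  1  0  1  0  1  0  1  0  1  0  1  0  1  0  1  0  1  0  1  0  1  0  1  0
G_B(24) = 0.
Stack C, S = {3, 4, 9}:
G(0) = 0
G(1) = mex{} = 0
G(2) = mex{} = 0
G(3) = mex{0} = 1
G(4) = mex{0,0} = 1
G(5) = mex{0,0} = 1
G(6) = mex{1,0} = 2
G(7) = mex{1,1} = 0
G(8) = mex{1,1} = 0
G(9) = mex{2,1,0} = 3
G(10) = mex{0,2,0} = 1
G(11) = mex{0,0,0} = 1
G(12) = mex{3,0,1} = 2
G(13) = mex{1,3,1} = 0
G(14) = mex{1,1,1} = 0
G(15) = mex{2,1,2} = 0
G(16) = mex{0,2,0} = 1
G(17) = mex{0,0,0} = 1
G(18) = mex{0,0,3} = 1
G(19) = mex{1,0,1} = 2
G(20) = mex{1,1,1} = 0
G(21) = mex{1,1,2} = 0
G(22) = mex{2,1,0} = 3
G(23) = mex{0,2,0} = 1
G(24) = mex{0,0,0} = 1
G(25) = mex{3,0,1} = 2
G(26) = mex{1,3,1} = 0
G_C(26) = 0.
Combined Grundy value = 2 ⊕ 0 ⊕ 0 = 2.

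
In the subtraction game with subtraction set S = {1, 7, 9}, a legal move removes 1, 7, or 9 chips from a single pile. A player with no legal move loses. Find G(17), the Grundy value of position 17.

1

G(0) = 0
G(1) = mex{0} = 1
G(2) = mex{1} = 0
G(3) = mex{0} = 1
G(4) = mex{1} = 0
G(5) = mex{0} = 1
G(6) = mex{1} = 0
G(7) = mex{0,0} = 1
G(8) = mex{1,1} = 0
G(9) = mex{0,0,0} = 1
G(10) = mex{1,1,1} = 0
G(11) = mex{0,0,0} = 1
G(12) = mex{1,1,1} = 0
G(13) = mex{0,0,0} = 1
G(14) = mex{1,1,1} = 0
G(15) = mex{0,0,0} = 1
G(16) = mex{1,1,1} = 0
G(17) = mex{0,0,0} = 1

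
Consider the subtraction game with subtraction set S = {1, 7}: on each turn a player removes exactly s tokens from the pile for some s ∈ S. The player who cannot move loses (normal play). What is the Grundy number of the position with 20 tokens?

0

G(0) = 0
G(1) = mex{0} = 1
G(2) = mex{1} = 0
G(3) = mex{0} = 1
G(4) = mex{1} = 0
G(5) = mex{0} = 1
G(6) = mex{1} = 0
G(7) = mex{0,0} = 1
G(8) = mex{1,1} = 0
G(9) = mex{0,0} = 1
G(10) = mex{1,1} = 0
G(11) = mex{0,0} = 1
G(12) = mex{1,1} = 0
G(13) = mex{0,0} = 1
G(14) = mex{1,1} = 0
G(15) = mex{0,0} = 1
G(16) = mex{1,1} = 0
G(17) = mex{0,0} = 1
G(18) = mex{1,1} = 0
G(19) = mex{0,0} = 1
G(20) = mex{1,1} = 0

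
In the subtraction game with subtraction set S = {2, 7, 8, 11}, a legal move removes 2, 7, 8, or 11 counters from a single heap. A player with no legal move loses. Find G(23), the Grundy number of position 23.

G(0) = 0
G(1) = mex{} = 0
G(2) = mex{0} = 1
G(3) = mex{0} = 1
G(4) = mex{1} = 0
G(5) = mex{1} = 0
G(6) = mex{0} = 1
G(7) = mex{0,0} = 1
G(8) = mex{1,0,0} = 2
G(9) = mex{1,1,0} = 2
G(10) = mex{2,1,1} = 0
G(11) = mex{2,0,1,0} = 3
G(12) = mex{0,0,0,0} = 1
G(13) = mex{3,1,0,1} = 2
G(14) = mex{1,1,1,1} = 0
G(15) = mex{2,2,1,0} = 3
G(16) = mex{0,2,2,0} = 1
G(17) = mex{3,0,2,1} = 4
G(18) = mex{1,3,0,1} = 2
G(19) = mex{4,1,3,2} = 0
G(20) = mex{2,2,1,2} = 0
G(21) = mex{0,0,2,0} = 1
G(22) = mex{0,3,0,3} = 1
G(23) = mex{1,1,3,1} = 0

0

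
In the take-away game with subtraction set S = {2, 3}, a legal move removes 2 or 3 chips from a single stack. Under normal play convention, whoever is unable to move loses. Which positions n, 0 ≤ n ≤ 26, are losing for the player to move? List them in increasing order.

n :  0  1  2  3  4  5  6  7  8  9 10 11 12 13 14 15 16 17 18 19 20 21 22 23 24 25 26
G :  0  0  1  1  2  0  0  1  1  2  0  0  1  1  2  0  0  1  1  2  0  0  1  1  2  0  0
P-positions are exactly the n with G(n) = 0.

0, 1, 5, 6, 10, 11, 15, 16, 20, 21, 25, 26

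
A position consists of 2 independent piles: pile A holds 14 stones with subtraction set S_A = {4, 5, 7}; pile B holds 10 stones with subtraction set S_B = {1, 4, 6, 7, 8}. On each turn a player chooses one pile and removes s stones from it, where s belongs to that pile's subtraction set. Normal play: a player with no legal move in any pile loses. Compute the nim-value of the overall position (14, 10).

3

Pile A, S = {4, 5, 7}:
n :  0  1  2  3  4  5  6  7  8  9 10 11 12 13 14
G :  0  0  0  0  1  1  1  1  2  2  2  0  0  0  0
G_A(14) = 0.
Pile B, S = {1, 4, 6, 7, 8}:
n :  0  1  2  3  4  5  6  7  8  9 10
G :  0  1  0  1  2  0  1  2  3  2  3
G_B(10) = 3.
Combined Grundy value = 0 ⊕ 3 = 3.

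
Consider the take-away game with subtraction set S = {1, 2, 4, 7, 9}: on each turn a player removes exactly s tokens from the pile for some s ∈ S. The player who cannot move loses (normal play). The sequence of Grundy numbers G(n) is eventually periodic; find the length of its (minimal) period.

11

n :  0  1  2  3  4  5  6  7  8  9 10 11 12 13 14 15 16 17 18 19 20 21 22 23
G :  0  1  2  0  1  2  0  1  2  3  4  0  1  2  0  1  2  0  1  2  3  4  0  1
G(n+11) = G(n) holds for n = 0,…,8 (a full window of length max(S) = 9), so the sequence is purely periodic with period 11.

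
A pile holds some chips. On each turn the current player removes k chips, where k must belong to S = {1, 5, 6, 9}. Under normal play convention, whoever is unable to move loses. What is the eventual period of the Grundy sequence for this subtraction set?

12

G(0) = 0
G(1) = mex{0} = 1
G(2) = mex{1} = 0
G(3) = mex{0} = 1
G(4) = mex{1} = 0
G(5) = mex{0,0} = 1
G(6) = mex{1,1,0} = 2
G(7) = mex{2,0,1} = 3
G(8) = mex{3,1,0} = 2
G(9) = mex{2,0,1,0} = 3
G(10) = mex{3,1,0,1} = 2
G(11) = mex{2,2,1,0} = 3
G(12) = mex{3,3,2,1} = 0
G(13) = mex{0,2,3,0} = 1
G(14) = mex{1,3,2,1} = 0
G(15) = mex{0,2,3,2} = 1
G(16) = mex{1,3,2,3} = 0
G(17) = mex{0,0,3,2} = 1
G(18) = mex{1,1,0,3} = 2
G(19) = mex{2,0,1,2} = 3
G(20) = mex{3,1,0,3} = 2
G(21) = mex{2,0,1,0} = 3
G(22) = mex{3,1,0,1} = 2
G(23) = mex{2,2,1,0} = 3
G(24) = mex{3,3,2,1} = 0
G(25) = mex{0,2,3,0} = 1
G(n+12) = G(n) holds for n = 0,…,8 (a full window of length max(S) = 9), so the sequence is purely periodic with period 12.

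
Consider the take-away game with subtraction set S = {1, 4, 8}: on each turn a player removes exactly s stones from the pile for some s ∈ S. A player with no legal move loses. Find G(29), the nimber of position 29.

G(0) = 0
G(1) = mex{0} = 1
G(2) = mex{1} = 0
G(3) = mex{0} = 1
G(4) = mex{1,0} = 2
G(5) = mex{2,1} = 0
G(6) = mex{0,0} = 1
G(7) = mex{1,1} = 0
G(8) = mex{0,2,0} = 1
G(9) = mex{1,0,1} = 2
G(10) = mex{2,1,0} = 3
G(11) = mex{3,0,1} = 2
G(12) = mex{2,1,2} = 0
G(13) = mex{0,2,0} = 1
G(14) = mex{1,3,1} = 0
G(15) = mex{0,2,0} = 1
G(16) = mex{1,0,1} = 2
G(17) = mex{2,1,2} = 0
G(18) = mex{0,0,3} = 1
G(19) = mex{1,1,2} = 0
G(20) = mex{0,2,0} = 1
G(21) = mex{1,0,1} = 2
G(22) = mex{2,1,0} = 3
G(23) = mex{3,0,1} = 2
G(24) = mex{2,1,2} = 0
G(25) = mex{0,2,0} = 1
G(26) = mex{1,3,1} = 0
G(27) = mex{0,2,0} = 1
G(28) = mex{1,0,1} = 2
G(29) = mex{2,1,2} = 0

0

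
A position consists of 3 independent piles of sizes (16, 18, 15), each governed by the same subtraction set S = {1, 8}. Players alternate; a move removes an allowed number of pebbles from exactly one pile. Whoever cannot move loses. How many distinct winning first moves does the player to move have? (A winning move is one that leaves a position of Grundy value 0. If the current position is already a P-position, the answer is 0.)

All piles use S = {1, 8}:
n :  0  1  2  3  4  5  6  7  8  9 10 11 12 13 14 15 16 17 18
G :  0  1  0  1  0  1  0  1  2  0  1  0  1  0  1  0  1  2  0
Pile A: G(16) = 1.
Pile B: G(18) = 0.
Pile C: G(15) = 0.
Combined Grundy value = 1 ⊕ 0 ⊕ 0 = 1.
A winning move leaves total XOR = 0, i.e. changes one component's Grundy value g to g ⊕ X where X is the current total.
Pile A: need g' = 1⊕1 = 0. Options: 16−1→G=0, 16−8→G=2. Hits: 1.
Pile B: need g' = 0⊕1 = 1. Options: 18−1→G=2, 18−8→G=1. Hits: 1.
Pile C: need g' = 0⊕1 = 1. Options: 15−1→G=1, 15−8→G=1. Hits: 2.

4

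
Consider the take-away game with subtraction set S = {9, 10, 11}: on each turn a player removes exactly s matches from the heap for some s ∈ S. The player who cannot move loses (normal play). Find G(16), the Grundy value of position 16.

n :  0  1  2  3  4  5  6  7  8  9 10 11 12 13 14 15 16
G :  0  0  0  0  0  0  0  0  0  1  1  1  1  1  1  1  1

1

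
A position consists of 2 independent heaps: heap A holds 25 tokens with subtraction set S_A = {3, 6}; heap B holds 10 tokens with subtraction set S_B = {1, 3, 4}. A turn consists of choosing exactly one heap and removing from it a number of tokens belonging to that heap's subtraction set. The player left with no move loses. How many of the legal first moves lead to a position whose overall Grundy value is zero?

2

Heap A, S = {3, 6}:
G(0) = 0
G(1) = mex{} = 0
G(2) = mex{} = 0
G(3) = mex{0} = 1
G(4) = mex{0} = 1
G(5) = mex{0} = 1
G(6) = mex{1,0} = 2
G(7) = mex{1,0} = 2
G(8) = mex{1,0} = 2
G(9) = mex{2,1} = 0
G(10) = mex{2,1} = 0
G(11) = mex{2,1} = 0
G(12) = mex{0,2} = 1
G(13) = mex{0,2} = 1
G(14) = mex{0,2} = 1
G(15) = mex{1,0} = 2
G(16) = mex{1,0} = 2
G(17) = mex{1,0} = 2
G(18) = mex{2,1} = 0
G(19) = mex{2,1} = 0
G(20) = mex{2,1} = 0
G(21) = mex{0,2} = 1
G(22) = mex{0,2} = 1
G(23) = mex{0,2} = 1
G(24) = mex{1,0} = 2
G(25) = mex{1,0} = 2
G_A(25) = 2.
Heap B, S = {1, 3, 4}:
n :  0  1  2  3  4  5  6  7  8  9 10
G :  0  1  0  1  2  3  2  0  1  0  1
G_B(10) = 1.
Combined Grundy value = 2 ⊕ 1 = 3.
A winning move leaves total XOR = 0, i.e. changes one component's Grundy value g to g ⊕ X where X is the current total.
Heap A: need g' = 2⊕3 = 1. Options: 25−3→G=1, 25−6→G=0. Hits: 1.
Heap B: need g' = 1⊕3 = 2. Options: 10−1→G=0, 10−3→G=0, 10−4→G=2. Hits: 1.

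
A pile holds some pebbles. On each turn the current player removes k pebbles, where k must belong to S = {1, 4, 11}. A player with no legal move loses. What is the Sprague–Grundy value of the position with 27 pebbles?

G(0) = 0
G(1) = mex{0} = 1
G(2) = mex{1} = 0
G(3) = mex{0} = 1
G(4) = mex{1,0} = 2
G(5) = mex{2,1} = 0
G(6) = mex{0,0} = 1
G(7) = mex{1,1} = 0
G(8) = mex{0,2} = 1
G(9) = mex{1,0} = 2
G(10) = mex{2,1} = 0
G(11) = mex{0,0,0} = 1
G(12) = mex{1,1,1} = 0
G(13) = mex{0,2,0} = 1
G(14) = mex{1,0,1} = 2
G(15) = mex{2,1,2} = 0
G(16) = mex{0,0,0} = 1
G(17) = mex{1,1,1} = 0
G(18) = mex{0,2,0} = 1
G(19) = mex{1,0,1} = 2
G(20) = mex{2,1,2} = 0
G(21) = mex{0,0,0} = 1
G(22) = mex{1,1,1} = 0
G(23) = mex{0,2,0} = 1
G(24) = mex{1,0,1} = 2
G(25) = mex{2,1,2} = 0
G(26) = mex{0,0,0} = 1
G(27) = mex{1,1,1} = 0

0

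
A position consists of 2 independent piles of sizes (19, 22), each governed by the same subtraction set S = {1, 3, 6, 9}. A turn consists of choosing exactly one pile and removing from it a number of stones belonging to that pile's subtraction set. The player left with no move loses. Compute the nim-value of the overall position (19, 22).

All piles use S = {1, 3, 6, 9}:
G(0) = 0
G(1) = mex{0} = 1
G(2) = mex{1} = 0
G(3) = mex{0,0} = 1
G(4) = mex{1,1} = 0
G(5) = mex{0,0} = 1
G(6) = mex{1,1,0} = 2
G(7) = mex{2,0,1} = 3
G(8) = mex{3,1,0} = 2
G(9) = mex{2,2,1,0} = 3
G(10) = mex{3,3,0,1} = 2
G(11) = mex{2,2,1,0} = 3
G(12) = mex{3,3,2,1} = 0
G(13) = mex{0,2,3,0} = 1
G(14) = mex{1,3,2,1} = 0
G(15) = mex{0,0,3,2} = 1
G(16) = mex{1,1,2,3} = 0
G(17) = mex{0,0,3,2} = 1
G(18) = mex{1,1,0,3} = 2
G(19) = mex{2,0,1,2} = 3
G(20) = mex{3,1,0,3} = 2
G(21) = mex{2,2,1,0} = 3
G(22) = mex{3,3,0,1} = 2
Pile A: G(19) = 3.
Pile B: G(22) = 2.
Combined Grundy value = 3 ⊕ 2 = 1.

1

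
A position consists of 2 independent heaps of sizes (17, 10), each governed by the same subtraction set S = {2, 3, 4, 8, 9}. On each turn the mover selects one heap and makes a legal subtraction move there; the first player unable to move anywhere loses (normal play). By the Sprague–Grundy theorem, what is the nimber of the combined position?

0

All heaps use S = {2, 3, 4, 8, 9}:
G(0) = 0
G(1) = mex{} = 0
G(2) = mex{0} = 1
G(3) = mex{0,0} = 1
G(4) = mex{1,0,0} = 2
G(5) = mex{1,1,0} = 2
G(6) = mex{2,1,1} = 0
G(7) = mex{2,2,1} = 0
G(8) = mex{0,2,2,0} = 1
G(9) = mex{0,0,2,0,0} = 1
G(10) = mex{1,0,0,1,0} = 2
G(11) = mex{1,1,0,1,1} = 2
G(12) = mex{2,1,1,2,1} = 0
G(13) = mex{2,2,1,2,2} = 0
G(14) = mex{0,2,2,0,2} = 1
G(15) = mex{0,0,2,0,0} = 1
G(16) = mex{1,0,0,1,0} = 2
G(17) = mex{1,1,0,1,1} = 2
Heap A: G(17) = 2.
Heap B: G(10) = 2.
Combined Grundy value = 2 ⊕ 2 = 0.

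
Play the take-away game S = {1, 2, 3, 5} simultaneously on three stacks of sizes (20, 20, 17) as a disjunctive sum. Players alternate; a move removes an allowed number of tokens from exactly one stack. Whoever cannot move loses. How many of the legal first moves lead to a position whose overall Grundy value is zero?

4

All stacks use S = {1, 2, 3, 5}:
n :  0  1  2  3  4  5  6  7  8  9 10 11 12 13 14 15 16 17 18 19 20
G :  0  1  2  3  0  1  2  3  0  1  2  3  0  1  2  3  0  1  2  3  0
Stack A: G(20) = 0.
Stack B: G(20) = 0.
Stack C: G(17) = 1.
Combined Grundy value = 0 ⊕ 0 ⊕ 1 = 1.
A winning move leaves total XOR = 0, i.e. changes one component's Grundy value g to g ⊕ X where X is the current total.
Stack A: need g' = 0⊕1 = 1. Options: 20−1→G=3, 20−2→G=2, 20−3→G=1, 20−5→G=3. Hits: 1.
Stack B: need g' = 0⊕1 = 1. Options: 20−1→G=3, 20−2→G=2, 20−3→G=1, 20−5→G=3. Hits: 1.
Stack C: need g' = 1⊕1 = 0. Options: 17−1→G=0, 17−2→G=3, 17−3→G=2, 17−5→G=0. Hits: 2.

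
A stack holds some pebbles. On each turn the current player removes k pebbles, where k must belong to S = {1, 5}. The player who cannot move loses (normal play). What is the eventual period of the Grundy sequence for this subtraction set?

2

G(0) = 0
G(1) = mex{0} = 1
G(2) = mex{1} = 0
G(3) = mex{0} = 1
G(4) = mex{1} = 0
G(5) = mex{0,0} = 1
G(6) = mex{1,1} = 0
G(7) = mex{0,0} = 1
G(8) = mex{1,1} = 0
G(9) = mex{0,0} = 1
G(10) = mex{1,1} = 0
G(11) = mex{0,0} = 1
G(12) = mex{1,1} = 0
G(13) = mex{0,0} = 1
G(14) = mex{1,1} = 0
G(n+2) = G(n) holds for n = 0,…,4 (a full window of length max(S) = 5), so the sequence is purely periodic with period 2.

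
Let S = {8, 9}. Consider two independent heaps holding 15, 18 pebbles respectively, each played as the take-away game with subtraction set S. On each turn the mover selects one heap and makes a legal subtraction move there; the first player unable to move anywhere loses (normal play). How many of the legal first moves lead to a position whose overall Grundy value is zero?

4

All heaps use S = {8, 9}:
G(0) = 0
G(1) = mex{} = 0
G(2) = mex{} = 0
G(3) = mex{} = 0
G(4) = mex{} = 0
G(5) = mex{} = 0
G(6) = mex{} = 0
G(7) = mex{} = 0
G(8) = mex{0} = 1
G(9) = mex{0,0} = 1
G(10) = mex{0,0} = 1
G(11) = mex{0,0} = 1
G(12) = mex{0,0} = 1
G(13) = mex{0,0} = 1
G(14) = mex{0,0} = 1
G(15) = mex{0,0} = 1
G(16) = mex{1,0} = 2
G(17) = mex{1,1} = 0
G(18) = mex{1,1} = 0
Heap A: G(15) = 1.
Heap B: G(18) = 0.
Combined Grundy value = 1 ⊕ 0 = 1.
A winning move leaves total XOR = 0, i.e. changes one component's Grundy value g to g ⊕ X where X is the current total.
Heap A: need g' = 1⊕1 = 0. Options: 15−8→G=0, 15−9→G=0. Hits: 2.
Heap B: need g' = 0⊕1 = 1. Options: 18−8→G=1, 18−9→G=1. Hits: 2.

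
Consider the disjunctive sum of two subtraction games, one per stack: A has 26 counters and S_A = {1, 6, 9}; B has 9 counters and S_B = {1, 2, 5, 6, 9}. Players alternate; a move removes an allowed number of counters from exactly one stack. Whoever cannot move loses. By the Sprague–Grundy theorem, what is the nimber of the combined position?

0

Stack A, S = {1, 6, 9}:
G(0) = 0
G(1) = mex{0} = 1
G(2) = mex{1} = 0
G(3) = mex{0} = 1
G(4) = mex{1} = 0
G(5) = mex{0} = 1
G(6) = mex{1,0} = 2
G(7) = mex{2,1} = 0
G(8) = mex{0,0} = 1
G(9) = mex{1,1,0} = 2
G(10) = mex{2,0,1} = 3
G(11) = mex{3,1,0} = 2
G(12) = mex{2,2,1} = 0
G(13) = mex{0,0,0} = 1
G(14) = mex{1,1,1} = 0
G(15) = mex{0,2,2} = 1
G(16) = mex{1,3,0} = 2
G(17) = mex{2,2,1} = 0
G(18) = mex{0,0,2} = 1
G(19) = mex{1,1,3} = 0
G(20) = mex{0,0,2} = 1
G(21) = mex{1,1,0} = 2
G(22) = mex{2,2,1} = 0
G(23) = mex{0,0,0} = 1
G(24) = mex{1,1,1} = 0
G(25) = mex{0,0,2} = 1
G(26) = mex{1,1,0} = 2
G_A(26) = 2.
Stack B, S = {1, 2, 5, 6, 9}:
n : 0 1 2 3 4 5 6 7 8 9
G : 0 1 2 0 1 2 3 0 1 2
G_B(9) = 2.
Combined Grundy value = 2 ⊕ 2 = 0.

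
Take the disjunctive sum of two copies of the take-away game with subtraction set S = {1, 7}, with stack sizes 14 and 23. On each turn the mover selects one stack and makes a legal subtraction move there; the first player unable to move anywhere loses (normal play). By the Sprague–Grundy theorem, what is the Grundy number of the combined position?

All stacks use S = {1, 7}:
G(0) = 0
G(1) = mex{0} = 1
G(2) = mex{1} = 0
G(3) = mex{0} = 1
G(4) = mex{1} = 0
G(5) = mex{0} = 1
G(6) = mex{1} = 0
G(7) = mex{0,0} = 1
G(8) = mex{1,1} = 0
G(9) = mex{0,0} = 1
G(10) = mex{1,1} = 0
G(11) = mex{0,0} = 1
G(12) = mex{1,1} = 0
G(13) = mex{0,0} = 1
G(14) = mex{1,1} = 0
G(15) = mex{0,0} = 1
G(16) = mex{1,1} = 0
G(17) = mex{0,0} = 1
G(18) = mex{1,1} = 0
G(19) = mex{0,0} = 1
G(20) = mex{1,1} = 0
G(21) = mex{0,0} = 1
G(22) = mex{1,1} = 0
G(23) = mex{0,0} = 1
Stack A: G(14) = 0.
Stack B: G(23) = 1.
Combined Grundy value = 0 ⊕ 1 = 1.

1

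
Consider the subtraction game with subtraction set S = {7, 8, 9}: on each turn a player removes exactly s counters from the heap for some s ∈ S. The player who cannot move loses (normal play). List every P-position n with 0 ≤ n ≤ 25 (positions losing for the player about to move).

n :  0  1  2  3  4  5  6  7  8  9 10 11 12 13 14 15 16 17 18 19 20 21 22 23 24 25
G :  0  0  0  0  0  0  0  1  1  1  1  1  1  1  2  2  0  0  0  0  0  0  0  1  1  1
P-positions are exactly the n with G(n) = 0.

0, 1, 2, 3, 4, 5, 6, 16, 17, 18, 19, 20, 21, 22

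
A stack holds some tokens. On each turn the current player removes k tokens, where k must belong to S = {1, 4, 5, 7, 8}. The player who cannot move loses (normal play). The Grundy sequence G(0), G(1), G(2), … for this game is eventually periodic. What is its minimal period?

n :  0  1  2  3  4  5  6  7  8  9 10 11 12 13 14 15 16 17 18 19 20 21 22 23
G :  0  1  0  1  2  3  2  3  4  5  4  0  1  0  1  2  3  2  3  4  5  4  0  1
G(n+11) = G(n) holds for n = 0,…,7 (a full window of length max(S) = 8), so the sequence is purely periodic with period 11.

11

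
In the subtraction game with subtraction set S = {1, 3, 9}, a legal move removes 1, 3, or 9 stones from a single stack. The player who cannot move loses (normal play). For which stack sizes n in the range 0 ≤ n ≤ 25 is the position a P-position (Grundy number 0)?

G(0) = 0
G(1) = mex{0} = 1
G(2) = mex{1} = 0
G(3) = mex{0,0} = 1
G(4) = mex{1,1} = 0
G(5) = mex{0,0} = 1
G(6) = mex{1,1} = 0
G(7) = mex{0,0} = 1
G(8) = mex{1,1} = 0
G(9) = mex{0,0,0} = 1
G(10) = mex{1,1,1} = 0
G(11) = mex{0,0,0} = 1
G(12) = mex{1,1,1} = 0
G(13) = mex{0,0,0} = 1
G(14) = mex{1,1,1} = 0
G(15) = mex{0,0,0} = 1
G(16) = mex{1,1,1} = 0
G(17) = mex{0,0,0} = 1
G(18) = mex{1,1,1} = 0
G(19) = mex{0,0,0} = 1
G(20) = mex{1,1,1} = 0
G(21) = mex{0,0,0} = 1
G(22) = mex{1,1,1} = 0
G(23) = mex{0,0,0} = 1
G(24) = mex{1,1,1} = 0
G(25) = mex{0,0,0} = 1
P-positions are exactly the n with G(n) = 0.

0, 2, 4, 6, 8, 10, 12, 14, 16, 18, 20, 22, 24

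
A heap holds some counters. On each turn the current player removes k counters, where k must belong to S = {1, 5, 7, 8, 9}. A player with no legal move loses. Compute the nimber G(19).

G(0) = 0
G(1) = mex{0} = 1
G(2) = mex{1} = 0
G(3) = mex{0} = 1
G(4) = mex{1} = 0
G(5) = mex{0,0} = 1
G(6) = mex{1,1} = 0
G(7) = mex{0,0,0} = 1
G(8) = mex{1,1,1,0} = 2
G(9) = mex{2,0,0,1,0} = 3
G(10) = mex{3,1,1,0,1} = 2
G(11) = mex{2,0,0,1,0} = 3
G(12) = mex{3,1,1,0,1} = 2
G(13) = mex{2,2,0,1,0} = 3
G(14) = mex{3,3,1,0,1} = 2
G(15) = mex{2,2,2,1,0} = 3
G(16) = mex{3,3,3,2,1} = 0
G(17) = mex{0,2,2,3,2} = 1
G(18) = mex{1,3,3,2,3} = 0
G(19) = mex{0,2,2,3,2} = 1

1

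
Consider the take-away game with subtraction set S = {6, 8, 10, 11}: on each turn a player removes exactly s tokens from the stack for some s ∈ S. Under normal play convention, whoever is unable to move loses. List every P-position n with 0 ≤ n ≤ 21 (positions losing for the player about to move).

0, 1, 2, 3, 4, 5, 17, 18, 19, 20, 21

G(0) = 0
G(1) = mex{} = 0
G(2) = mex{} = 0
G(3) = mex{} = 0
G(4) = mex{} = 0
G(5) = mex{} = 0
G(6) = mex{0} = 1
G(7) = mex{0} = 1
G(8) = mex{0,0} = 1
G(9) = mex{0,0} = 1
G(10) = mex{0,0,0} = 1
G(11) = mex{0,0,0,0} = 1
G(12) = mex{1,0,0,0} = 2
G(13) = mex{1,0,0,0} = 2
G(14) = mex{1,1,0,0} = 2
G(15) = mex{1,1,0,0} = 2
G(16) = mex{1,1,1,0} = 2
G(17) = mex{1,1,1,1} = 0
G(18) = mex{2,1,1,1} = 0
G(19) = mex{2,1,1,1} = 0
G(20) = mex{2,2,1,1} = 0
G(21) = mex{2,2,1,1} = 0
P-positions are exactly the n with G(n) = 0.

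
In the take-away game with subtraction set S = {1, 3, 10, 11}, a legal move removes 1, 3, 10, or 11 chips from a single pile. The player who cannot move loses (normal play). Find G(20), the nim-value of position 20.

n :  0  1  2  3  4  5  6  7  8  9 10 11 12 13 14 15 16 17 18 19 20
G :  0  1  0  1  0  1  0  1  0  1  2  3  2  3  2  3  2  3  2  3  0

0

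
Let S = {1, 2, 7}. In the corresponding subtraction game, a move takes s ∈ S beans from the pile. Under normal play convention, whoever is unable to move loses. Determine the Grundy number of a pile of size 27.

0

n :  0  1  2  3  4  5  6  7  8  9 10 11 12 13 14 15 16 17 18 19 20 21 22 23 24 25 26 27
G :  0  1  2  0  1  2  0  1  2  0  1  2  0  1  2  0  1  2  0  1  2  0  1  2  0  1  2  0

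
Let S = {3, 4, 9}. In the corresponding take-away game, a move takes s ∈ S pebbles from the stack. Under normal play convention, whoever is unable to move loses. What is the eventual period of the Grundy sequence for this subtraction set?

13

G(0) = 0
G(1) = mex{} = 0
G(2) = mex{} = 0
G(3) = mex{0} = 1
G(4) = mex{0,0} = 1
G(5) = mex{0,0} = 1
G(6) = mex{1,0} = 2
G(7) = mex{1,1} = 0
G(8) = mex{1,1} = 0
G(9) = mex{2,1,0} = 3
G(10) = mex{0,2,0} = 1
G(11) = mex{0,0,0} = 1
G(12) = mex{3,0,1} = 2
G(13) = mex{1,3,1} = 0
G(14) = mex{1,1,1} = 0
G(15) = mex{2,1,2} = 0
G(16) = mex{0,2,0} = 1
G(17) = mex{0,0,0} = 1
G(18) = mex{0,0,3} = 1
G(19) = mex{1,0,1} = 2
G(20) = mex{1,1,1} = 0
G(21) = mex{1,1,2} = 0
G(22) = mex{2,1,0} = 3
G(23) = mex{0,2,0} = 1
G(24) = mex{0,0,0} = 1
G(25) = mex{3,0,1} = 2
G(26) = mex{1,3,1} = 0
G(27) = mex{1,1,1} = 0
G(n+13) = G(n) holds for n = 0,…,8 (a full window of length max(S) = 9), so the sequence is purely periodic with period 13.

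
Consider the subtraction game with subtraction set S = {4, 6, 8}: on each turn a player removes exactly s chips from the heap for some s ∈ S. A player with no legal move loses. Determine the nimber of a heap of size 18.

n :  0  1  2  3  4  5  6  7  8  9 10 11 12 13 14 15 16 17 18
G :  0  0  0  0  1  1  1  1  2  2  2  2  0  0  0  0  1  1  1

1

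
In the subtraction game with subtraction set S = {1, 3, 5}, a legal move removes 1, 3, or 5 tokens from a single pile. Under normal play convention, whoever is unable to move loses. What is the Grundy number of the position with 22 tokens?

n :  0  1  2  3  4  5  6  7  8  9 10 11 12 13 14 15 16 17 18 19 20 21 22
G :  0  1  0  1  0  1  0  1  0  1  0  1  0  1  0  1  0  1  0  1  0  1  0

0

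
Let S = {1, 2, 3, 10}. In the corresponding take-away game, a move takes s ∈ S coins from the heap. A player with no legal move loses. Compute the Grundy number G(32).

n :  0  1  2  3  4  5  6  7  8  9 10 11 12 13 14 15 16 17 18 19 20 21 22 23 24 25 26 27 28 29 30 31 32
G :  0  1  2  3  0  1  2  3  0  1  2  3  0  1  2  3  0  1  2  3  0  1  2  3  0  1  2  3  0  1  2  3  0

0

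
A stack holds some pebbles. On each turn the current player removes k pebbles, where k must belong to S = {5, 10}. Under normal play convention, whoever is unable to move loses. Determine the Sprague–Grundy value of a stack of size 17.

0

n :  0  1  2  3  4  5  6  7  8  9 10 11 12 13 14 15 16 17
G :  0  0  0  0  0  1  1  1  1  1  2  2  2  2  2  0  0  0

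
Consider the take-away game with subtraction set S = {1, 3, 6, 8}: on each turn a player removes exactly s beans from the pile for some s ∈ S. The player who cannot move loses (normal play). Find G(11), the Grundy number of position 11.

G(0) = 0
G(1) = mex{0} = 1
G(2) = mex{1} = 0
G(3) = mex{0,0} = 1
G(4) = mex{1,1} = 0
G(5) = mex{0,0} = 1
G(6) = mex{1,1,0} = 2
G(7) = mex{2,0,1} = 3
G(8) = mex{3,1,0,0} = 2
G(9) = mex{2,2,1,1} = 0
G(10) = mex{0,3,0,0} = 1
G(11) = mex{1,2,1,1} = 0

0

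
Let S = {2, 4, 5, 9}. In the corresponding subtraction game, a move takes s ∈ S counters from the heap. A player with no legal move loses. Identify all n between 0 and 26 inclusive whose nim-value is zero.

0, 1, 7, 8, 14, 15, 21, 22

G(0) = 0
G(1) = mex{} = 0
G(2) = mex{0} = 1
G(3) = mex{0} = 1
G(4) = mex{1,0} = 2
G(5) = mex{1,0,0} = 2
G(6) = mex{2,1,0} = 3
G(7) = mex{2,1,1} = 0
G(8) = mex{3,2,1} = 0
G(9) = mex{0,2,2,0} = 1
G(10) = mex{0,3,2,0} = 1
G(11) = mex{1,0,3,1} = 2
G(12) = mex{1,0,0,1} = 2
G(13) = mex{2,1,0,2} = 3
G(14) = mex{2,1,1,2} = 0
G(15) = mex{3,2,1,3} = 0
G(16) = mex{0,2,2,0} = 1
G(17) = mex{0,3,2,0} = 1
G(18) = mex{1,0,3,1} = 2
G(19) = mex{1,0,0,1} = 2
G(20) = mex{2,1,0,2} = 3
G(21) = mex{2,1,1,2} = 0
G(22) = mex{3,2,1,3} = 0
G(23) = mex{0,2,2,0} = 1
G(24) = mex{0,3,2,0} = 1
G(25) = mex{1,0,3,1} = 2
G(26) = mex{1,0,0,1} = 2
P-positions are exactly the n with G(n) = 0.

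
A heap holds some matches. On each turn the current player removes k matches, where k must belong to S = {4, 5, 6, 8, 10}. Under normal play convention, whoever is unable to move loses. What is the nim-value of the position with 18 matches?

n :  0  1  2  3  4  5  6  7  8  9 10 11 12 13 14 15 16 17 18
G :  0  0  0  0  1  1  1  1  2  2  2  2  3  3  0  0  0  0  1

1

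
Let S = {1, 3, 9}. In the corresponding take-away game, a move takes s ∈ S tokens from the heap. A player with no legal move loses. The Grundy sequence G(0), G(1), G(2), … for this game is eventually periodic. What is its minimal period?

2

n :  0  1  2  3  4  5  6  7  8  9 10 11 12 13 14
G :  0  1  0  1  0  1  0  1  0  1  0  1  0  1  0
G(n+2) = G(n) holds for n = 0,…,8 (a full window of length max(S) = 9), so the sequence is purely periodic with period 2.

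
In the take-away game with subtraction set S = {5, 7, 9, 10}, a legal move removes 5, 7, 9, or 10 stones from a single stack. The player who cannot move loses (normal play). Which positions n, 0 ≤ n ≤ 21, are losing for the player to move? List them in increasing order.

0, 1, 2, 3, 4, 15, 16, 17, 18, 19

G(0) = 0
G(1) = mex{} = 0
G(2) = mex{} = 0
G(3) = mex{} = 0
G(4) = mex{} = 0
G(5) = mex{0} = 1
G(6) = mex{0} = 1
G(7) = mex{0,0} = 1
G(8) = mex{0,0} = 1
G(9) = mex{0,0,0} = 1
G(10) = mex{1,0,0,0} = 2
G(11) = mex{1,0,0,0} = 2
G(12) = mex{1,1,0,0} = 2
G(13) = mex{1,1,0,0} = 2
G(14) = mex{1,1,1,0} = 2
G(15) = mex{2,1,1,1} = 0
G(16) = mex{2,1,1,1} = 0
G(17) = mex{2,2,1,1} = 0
G(18) = mex{2,2,1,1} = 0
G(19) = mex{2,2,2,1} = 0
G(20) = mex{0,2,2,2} = 1
G(21) = mex{0,2,2,2} = 1
P-positions are exactly the n with G(n) = 0.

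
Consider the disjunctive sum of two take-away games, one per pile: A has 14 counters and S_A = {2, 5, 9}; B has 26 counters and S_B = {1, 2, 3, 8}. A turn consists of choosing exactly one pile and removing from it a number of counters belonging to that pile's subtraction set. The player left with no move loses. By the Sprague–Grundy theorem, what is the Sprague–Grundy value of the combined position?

Pile A, S = {2, 5, 9}:
n :  0  1  2  3  4  5  6  7  8  9 10 11 12 13 14
G :  0  0  1  1  0  2  1  0  0  1  1  0  2  1  0
G_A(14) = 0.
Pile B, S = {1, 2, 3, 8}:
G(0) = 0
G(1) = mex{0} = 1
G(2) = mex{1,0} = 2
G(3) = mex{2,1,0} = 3
G(4) = mex{3,2,1} = 0
G(5) = mex{0,3,2} = 1
G(6) = mex{1,0,3} = 2
G(7) = mex{2,1,0} = 3
G(8) = mex{3,2,1,0} = 4
G(9) = mex{4,3,2,1} = 0
G(10) = mex{0,4,3,2} = 1
G(11) = mex{1,0,4,3} = 2
G(12) = mex{2,1,0,0} = 3
G(13) = mex{3,2,1,1} = 0
G(14) = mex{0,3,2,2} = 1
G(15) = mex{1,0,3,3} = 2
G(16) = mex{2,1,0,4} = 3
G(17) = mex{3,2,1,0} = 4
G(18) = mex{4,3,2,1} = 0
G(19) = mex{0,4,3,2} = 1
G(20) = mex{1,0,4,3} = 2
G(21) = mex{2,1,0,0} = 3
G(22) = mex{3,2,1,1} = 0
G(23) = mex{0,3,2,2} = 1
G(24) = mex{1,0,3,3} = 2
G(25) = mex{2,1,0,4} = 3
G(26) = mex{3,2,1,0} = 4
G_B(26) = 4.
Combined Grundy value = 0 ⊕ 4 = 4.

4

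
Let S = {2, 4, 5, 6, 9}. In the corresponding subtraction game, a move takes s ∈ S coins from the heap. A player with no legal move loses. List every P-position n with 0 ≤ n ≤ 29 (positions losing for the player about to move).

G(0) = 0
G(1) = mex{} = 0
G(2) = mex{0} = 1
G(3) = mex{0} = 1
G(4) = mex{1,0} = 2
G(5) = mex{1,0,0} = 2
G(6) = mex{2,1,0,0} = 3
G(7) = mex{2,1,1,0} = 3
G(8) = mex{3,2,1,1} = 0
G(9) = mex{3,2,2,1,0} = 4
G(10) = mex{0,3,2,2,0} = 1
G(11) = mex{4,3,3,2,1} = 0
G(12) = mex{1,0,3,3,1} = 2
G(13) = mex{0,4,0,3,2} = 1
G(14) = mex{2,1,4,0,2} = 3
G(15) = mex{1,0,1,4,3} = 2
G(16) = mex{3,2,0,1,3} = 4
G(17) = mex{2,1,2,0,0} = 3
G(18) = mex{4,3,1,2,4} = 0
G(19) = mex{3,2,3,1,1} = 0
G(20) = mex{0,4,2,3,0} = 1
G(21) = mex{0,3,4,2,2} = 1
G(22) = mex{1,0,3,4,1} = 2
G(23) = mex{1,0,0,3,3} = 2
G(24) = mex{2,1,0,0,2} = 3
G(25) = mex{2,1,1,0,4} = 3
G(26) = mex{3,2,1,1,3} = 0
G(27) = mex{3,2,2,1,0} = 4
G(28) = mex{0,3,2,2,0} = 1
G(29) = mex{4,3,3,2,1} = 0
P-positions are exactly the n with G(n) = 0.

0, 1, 8, 11, 18, 19, 26, 29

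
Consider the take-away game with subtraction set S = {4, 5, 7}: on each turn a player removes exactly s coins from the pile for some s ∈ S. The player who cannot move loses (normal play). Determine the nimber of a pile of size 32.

2

G(0) = 0
G(1) = mex{} = 0
G(2) = mex{} = 0
G(3) = mex{} = 0
G(4) = mex{0} = 1
G(5) = mex{0,0} = 1
G(6) = mex{0,0} = 1
G(7) = mex{0,0,0} = 1
G(8) = mex{1,0,0} = 2
G(9) = mex{1,1,0} = 2
G(10) = mex{1,1,0} = 2
G(11) = mex{1,1,1} = 0
G(12) = mex{2,1,1} = 0
G(13) = mex{2,2,1} = 0
G(14) = mex{2,2,1} = 0
G(15) = mex{0,2,2} = 1
G(16) = mex{0,0,2} = 1
G(17) = mex{0,0,2} = 1
G(18) = mex{0,0,0} = 1
G(19) = mex{1,0,0} = 2
G(20) = mex{1,1,0} = 2
G(21) = mex{1,1,0} = 2
G(22) = mex{1,1,1} = 0
G(23) = mex{2,1,1} = 0
G(24) = mex{2,2,1} = 0
G(25) = mex{2,2,1} = 0
G(26) = mex{0,2,2} = 1
G(27) = mex{0,0,2} = 1
G(28) = mex{0,0,2} = 1
G(29) = mex{0,0,0} = 1
G(30) = mex{1,0,0} = 2
G(31) = mex{1,1,0} = 2
G(32) = mex{1,1,0} = 2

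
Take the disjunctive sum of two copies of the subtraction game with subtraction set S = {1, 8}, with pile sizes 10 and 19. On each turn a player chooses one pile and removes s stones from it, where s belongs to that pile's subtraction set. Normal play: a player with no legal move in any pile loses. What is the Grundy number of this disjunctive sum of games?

All piles use S = {1, 8}:
G(0) = 0
G(1) = mex{0} = 1
G(2) = mex{1} = 0
G(3) = mex{0} = 1
G(4) = mex{1} = 0
G(5) = mex{0} = 1
G(6) = mex{1} = 0
G(7) = mex{0} = 1
G(8) = mex{1,0} = 2
G(9) = mex{2,1} = 0
G(10) = mex{0,0} = 1
G(11) = mex{1,1} = 0
G(12) = mex{0,0} = 1
G(13) = mex{1,1} = 0
G(14) = mex{0,0} = 1
G(15) = mex{1,1} = 0
G(16) = mex{0,2} = 1
G(17) = mex{1,0} = 2
G(18) = mex{2,1} = 0
G(19) = mex{0,0} = 1
Pile A: G(10) = 1.
Pile B: G(19) = 1.
Combined Grundy value = 1 ⊕ 1 = 0.

0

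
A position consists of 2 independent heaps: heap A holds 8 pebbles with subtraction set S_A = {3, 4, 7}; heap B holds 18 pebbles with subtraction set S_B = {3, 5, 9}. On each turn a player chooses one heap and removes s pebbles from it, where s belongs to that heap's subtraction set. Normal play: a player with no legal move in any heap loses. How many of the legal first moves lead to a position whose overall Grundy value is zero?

Heap A, S = {3, 4, 7}:
G(0) = 0
G(1) = mex{} = 0
G(2) = mex{} = 0
G(3) = mex{0} = 1
G(4) = mex{0,0} = 1
G(5) = mex{0,0} = 1
G(6) = mex{1,0} = 2
G(7) = mex{1,1,0} = 2
G(8) = mex{1,1,0} = 2
G_A(8) = 2.
Heap B, S = {3, 5, 9}:
G(0) = 0
G(1) = mex{} = 0
G(2) = mex{} = 0
G(3) = mex{0} = 1
G(4) = mex{0} = 1
G(5) = mex{0,0} = 1
G(6) = mex{1,0} = 2
G(7) = mex{1,0} = 2
G(8) = mex{1,1} = 0
G(9) = mex{2,1,0} = 3
G(10) = mex{2,1,0} = 3
G(11) = mex{0,2,0} = 1
G(12) = mex{3,2,1} = 0
G(13) = mex{3,0,1} = 2
G(14) = mex{1,3,1} = 0
G(15) = mex{0,3,2} = 1
G(16) = mex{2,1,2} = 0
G(17) = mex{0,0,0} = 1
G(18) = mex{1,2,3} = 0
G_B(18) = 0.
Combined Grundy value = 2 ⊕ 0 = 2.
A winning move leaves total XOR = 0, i.e. changes one component's Grundy value g to g ⊕ X where X is the current total.
Heap A: need g' = 2⊕2 = 0. Options: 8−3→G=1, 8−4→G=1, 8−7→G=0. Hits: 1.
Heap B: need g' = 0⊕2 = 2. Options: 18−3→G=1, 18−5→G=2, 18−9→G=3. Hits: 1.

2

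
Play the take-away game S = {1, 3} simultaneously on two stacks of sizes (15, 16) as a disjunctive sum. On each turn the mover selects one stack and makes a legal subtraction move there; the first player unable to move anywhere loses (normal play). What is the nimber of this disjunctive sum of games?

All stacks use S = {1, 3}:
G(0) = 0
G(1) = mex{0} = 1
G(2) = mex{1} = 0
G(3) = mex{0,0} = 1
G(4) = mex{1,1} = 0
G(5) = mex{0,0} = 1
G(6) = mex{1,1} = 0
G(7) = mex{0,0} = 1
G(8) = mex{1,1} = 0
G(9) = mex{0,0} = 1
G(10) = mex{1,1} = 0
G(11) = mex{0,0} = 1
G(12) = mex{1,1} = 0
G(13) = mex{0,0} = 1
G(14) = mex{1,1} = 0
G(15) = mex{0,0} = 1
G(16) = mex{1,1} = 0
Stack A: G(15) = 1.
Stack B: G(16) = 0.
Combined Grundy value = 1 ⊕ 0 = 1.

1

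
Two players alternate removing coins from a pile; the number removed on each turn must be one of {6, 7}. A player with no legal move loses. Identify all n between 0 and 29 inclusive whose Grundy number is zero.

G(0) = 0
G(1) = mex{} = 0
G(2) = mex{} = 0
G(3) = mex{} = 0
G(4) = mex{} = 0
G(5) = mex{} = 0
G(6) = mex{0} = 1
G(7) = mex{0,0} = 1
G(8) = mex{0,0} = 1
G(9) = mex{0,0} = 1
G(10) = mex{0,0} = 1
G(11) = mex{0,0} = 1
G(12) = mex{1,0} = 2
G(13) = mex{1,1} = 0
G(14) = mex{1,1} = 0
G(15) = mex{1,1} = 0
G(16) = mex{1,1} = 0
G(17) = mex{1,1} = 0
G(18) = mex{2,1} = 0
G(19) = mex{0,2} = 1
G(20) = mex{0,0} = 1
G(21) = mex{0,0} = 1
G(22) = mex{0,0} = 1
G(23) = mex{0,0} = 1
G(24) = mex{0,0} = 1
G(25) = mex{1,0} = 2
G(26) = mex{1,1} = 0
G(27) = mex{1,1} = 0
G(28) = mex{1,1} = 0
G(29) = mex{1,1} = 0
P-positions are exactly the n with G(n) = 0.

0, 1, 2, 3, 4, 5, 13, 14, 15, 16, 17, 18, 26, 27, 28, 29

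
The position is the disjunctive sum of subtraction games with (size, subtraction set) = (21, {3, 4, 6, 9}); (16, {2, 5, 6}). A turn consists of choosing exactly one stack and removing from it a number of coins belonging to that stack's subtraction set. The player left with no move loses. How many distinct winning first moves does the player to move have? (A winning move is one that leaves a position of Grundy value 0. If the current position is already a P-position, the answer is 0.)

Stack A, S = {3, 4, 6, 9}:
n :  0  1  2  3  4  5  6  7  8  9 10 11 12 13 14 15 16 17 18 19 20 21
G :  0  0  0  1  1  1  2  2  2  3  3  3  0  0  0  1  1  1  2  2  2  3
G_A(21) = 3.
Stack B, S = {2, 5, 6}:
n :  0  1  2  3  4  5  6  7  8  9 10 11 12 13 14 15 16
G :  0  0  1  1  0  2  1  3  0  2  1  0  0  1  1  0  2
G_B(16) = 2.
Combined Grundy value = 3 ⊕ 2 = 1.
A winning move leaves total XOR = 0, i.e. changes one component's Grundy value g to g ⊕ X where X is the current total.
Stack A: need g' = 3⊕1 = 2. Options: 21−3→G=2, 21−4→G=1, 21−6→G=1, 21−9→G=0. Hits: 1.
Stack B: need g' = 2⊕1 = 3. Options: 16−2→G=1, 16−5→G=0, 16−6→G=1. Hits: 0.

1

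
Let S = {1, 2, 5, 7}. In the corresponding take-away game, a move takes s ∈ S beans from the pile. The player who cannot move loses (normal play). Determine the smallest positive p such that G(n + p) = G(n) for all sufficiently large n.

n :  0  1  2  3  4  5  6  7  8  9 10 11 12 13 14
G :  0  1  2  0  1  2  0  1  2  0  1  2  0  1  2
G(n+3) = G(n) holds for n = 0,…,6 (a full window of length max(S) = 7), so the sequence is purely periodic with period 3.

3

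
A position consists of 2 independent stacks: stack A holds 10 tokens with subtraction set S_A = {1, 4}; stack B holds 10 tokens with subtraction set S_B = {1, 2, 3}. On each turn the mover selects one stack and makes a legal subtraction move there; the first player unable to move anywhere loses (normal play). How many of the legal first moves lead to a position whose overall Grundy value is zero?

2

Stack A, S = {1, 4}:
G(0) = 0
G(1) = mex{0} = 1
G(2) = mex{1} = 0
G(3) = mex{0} = 1
G(4) = mex{1,0} = 2
G(5) = mex{2,1} = 0
G(6) = mex{0,0} = 1
G(7) = mex{1,1} = 0
G(8) = mex{0,2} = 1
G(9) = mex{1,0} = 2
G(10) = mex{2,1} = 0
G_A(10) = 0.
Stack B, S = {1, 2, 3}:
n :  0  1  2  3  4  5  6  7  8  9 10
G :  0  1  2  3  0  1  2  3  0  1  2
G_B(10) = 2.
Combined Grundy value = 0 ⊕ 2 = 2.
A winning move leaves total XOR = 0, i.e. changes one component's Grundy value g to g ⊕ X where X is the current total.
Stack A: need g' = 0⊕2 = 2. Options: 10−1→G=2, 10−4→G=1. Hits: 1.
Stack B: need g' = 2⊕2 = 0. Options: 10−1→G=1, 10−2→G=0, 10−3→G=3. Hits: 1.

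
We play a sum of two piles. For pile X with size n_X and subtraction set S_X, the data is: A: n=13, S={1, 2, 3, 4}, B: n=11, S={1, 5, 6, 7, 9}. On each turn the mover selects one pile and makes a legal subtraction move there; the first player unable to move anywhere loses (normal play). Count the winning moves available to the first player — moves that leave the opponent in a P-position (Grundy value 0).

Pile A, S = {1, 2, 3, 4}:
G(0) = 0
G(1) = mex{0} = 1
G(2) = mex{1,0} = 2
G(3) = mex{2,1,0} = 3
G(4) = mex{3,2,1,0} = 4
G(5) = mex{4,3,2,1} = 0
G(6) = mex{0,4,3,2} = 1
G(7) = mex{1,0,4,3} = 2
G(8) = mex{2,1,0,4} = 3
G(9) = mex{3,2,1,0} = 4
G(10) = mex{4,3,2,1} = 0
G(11) = mex{0,4,3,2} = 1
G(12) = mex{1,0,4,3} = 2
G(13) = mex{2,1,0,4} = 3
G_A(13) = 3.
Pile B, S = {1, 5, 6, 7, 9}:
G(0) = 0
G(1) = mex{0} = 1
G(2) = mex{1} = 0
G(3) = mex{0} = 1
G(4) = mex{1} = 0
G(5) = mex{0,0} = 1
G(6) = mex{1,1,0} = 2
G(7) = mex{2,0,1,0} = 3
G(8) = mex{3,1,0,1} = 2
G(9) = mex{2,0,1,0,0} = 3
G(10) = mex{3,1,0,1,1} = 2
G(11) = mex{2,2,1,0,0} = 3
G_B(11) = 3.
Combined Grundy value = 3 ⊕ 3 = 0.
A winning move leaves total XOR = 0, i.e. changes one component's Grundy value g to g ⊕ X where X is the current total.
Pile A: target g' = 3⊕0 = 3, but every legal move changes the Grundy value (mex property), so 0 moves.
Pile B: target g' = 3⊕0 = 3, but every legal move changes the Grundy value (mex property), so 0 moves.

0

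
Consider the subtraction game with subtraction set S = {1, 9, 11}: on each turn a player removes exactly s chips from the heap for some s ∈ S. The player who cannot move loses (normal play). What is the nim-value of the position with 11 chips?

1

G(0) = 0
G(1) = mex{0} = 1
G(2) = mex{1} = 0
G(3) = mex{0} = 1
G(4) = mex{1} = 0
G(5) = mex{0} = 1
G(6) = mex{1} = 0
G(7) = mex{0} = 1
G(8) = mex{1} = 0
G(9) = mex{0,0} = 1
G(10) = mex{1,1} = 0
G(11) = mex{0,0,0} = 1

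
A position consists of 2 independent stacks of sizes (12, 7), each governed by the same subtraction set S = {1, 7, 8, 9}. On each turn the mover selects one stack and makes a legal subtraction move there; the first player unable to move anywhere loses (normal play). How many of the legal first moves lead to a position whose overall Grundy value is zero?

2

All stacks use S = {1, 7, 8, 9}:
n :  0  1  2  3  4  5  6  7  8  9 10 11 12
G :  0  1  0  1  0  1  0  1  2  3  2  3  2
Stack A: G(12) = 2.
Stack B: G(7) = 1.
Combined Grundy value = 2 ⊕ 1 = 3.
A winning move leaves total XOR = 0, i.e. changes one component's Grundy value g to g ⊕ X where X is the current total.
Stack A: need g' = 2⊕3 = 1. Options: 12−1→G=3, 12−7→G=1, 12−8→G=0, 12−9→G=1. Hits: 2.
Stack B: need g' = 1⊕3 = 2. Options: 7−1→G=0, 7−7→G=0. Hits: 0.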